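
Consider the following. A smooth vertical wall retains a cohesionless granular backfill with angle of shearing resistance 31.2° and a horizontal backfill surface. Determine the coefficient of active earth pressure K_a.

0.317

K_a = tan²(45° − φ/2) = tan²(29.40°) = 0.3175.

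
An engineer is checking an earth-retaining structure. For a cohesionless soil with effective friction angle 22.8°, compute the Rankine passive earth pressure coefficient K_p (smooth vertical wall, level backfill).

K_p = (1 + sin φ)/(1 − sin φ) = tan²(45° + 22.8°/2) = 2.265.

2.27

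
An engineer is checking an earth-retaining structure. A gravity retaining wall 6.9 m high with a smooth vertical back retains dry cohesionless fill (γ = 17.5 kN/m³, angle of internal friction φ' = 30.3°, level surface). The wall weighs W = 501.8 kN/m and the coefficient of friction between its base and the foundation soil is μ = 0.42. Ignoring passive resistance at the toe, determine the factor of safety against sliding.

K_a = tan²(45° − 30.3°/2) = 0.3293.
P_a = ½K_aγH² = 0.5×0.3293×17.5×6.9² = 137.2 kN/m, acting at H/3 = 2.300 m above the base.
FS_sliding = μW / P_a = 0.42×501.8 / 137.2 = 1.536.

1.54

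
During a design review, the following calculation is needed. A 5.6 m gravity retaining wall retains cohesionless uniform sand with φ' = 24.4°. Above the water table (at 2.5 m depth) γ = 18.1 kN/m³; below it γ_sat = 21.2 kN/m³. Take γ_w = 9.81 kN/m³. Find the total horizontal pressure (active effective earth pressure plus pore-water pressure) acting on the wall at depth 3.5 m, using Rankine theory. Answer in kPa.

K_a = (1 − sin φ)/(1 + sin φ) = 0.4153.
γ' = 21.2 − 9.81 = 11.39 kN/m³.
Effective vertical stress at 3.5 m: σ'_v = 18.1×2.5 + 11.39×1.00 = 56.64 kPa.
σ'_h = K_a σ'_v = 0.4153 × 56.64 = 23.52 kPa; u = γ_w × 1.00 = 9.810 kPa.
Total σ_h = 23.52 + 9.810 = 33.33 kPa.

33.3 kPa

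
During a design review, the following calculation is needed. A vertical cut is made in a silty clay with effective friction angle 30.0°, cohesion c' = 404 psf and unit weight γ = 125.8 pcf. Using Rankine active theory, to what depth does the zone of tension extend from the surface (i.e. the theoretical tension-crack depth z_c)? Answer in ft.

11.1 ft

K_a = tan²(45° − 30.0°/2) = 0.3333; √K_a = 0.5774.
The active pressure is zero where K_a γ z = 2c√K_a, so z_c = 2c/(γ√K_a) = 2×404/(125.8×0.5774) = 11.12 ft.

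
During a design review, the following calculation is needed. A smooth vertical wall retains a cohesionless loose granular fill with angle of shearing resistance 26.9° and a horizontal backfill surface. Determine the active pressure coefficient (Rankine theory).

0.377

K_a = (1 − sin φ)/(1 + sin φ) = (1 − sin 26.9°)/(1 + sin 26.9°) = 0.3770.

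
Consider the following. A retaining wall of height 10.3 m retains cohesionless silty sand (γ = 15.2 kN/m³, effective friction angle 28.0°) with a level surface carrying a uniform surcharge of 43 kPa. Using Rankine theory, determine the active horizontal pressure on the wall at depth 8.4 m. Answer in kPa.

K_a = (1 − sin φ)/(1 + sin φ) = 0.3610.
σ_v = γz + q = 15.2 × 8.4 + 43 = 170.7 kPa.
σ_h = K_a σ_v = 0.3610 × 170.7 = 61.62 kPa.

61.6 kPa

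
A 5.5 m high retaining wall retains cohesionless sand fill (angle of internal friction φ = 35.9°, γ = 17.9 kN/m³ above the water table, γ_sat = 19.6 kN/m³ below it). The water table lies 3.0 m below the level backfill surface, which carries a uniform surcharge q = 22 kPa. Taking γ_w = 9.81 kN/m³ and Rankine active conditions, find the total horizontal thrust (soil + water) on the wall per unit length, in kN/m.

K_a = tan²(45° − φ/2) = 0.2607.
γ' = 19.6 − 9.81 = 9.790 kN/m³. h₂ = H − d_w = 2.5 m.
σ'_h: at surface K_a·q = 5.736; at WT K_a(q+γd_w) = 19.74; at base K_a(q+γd_w+γ'h₂) = 26.12 kPa.
P₁ = ½(5.736+19.74)×3.0 = 38.21; P₂ = ½(19.74+26.12)×2.5 = 57.32; P_w = ½γ_w h₂² = 30.66.
Total = 38.21+57.32+30.66 = 126.2 kN/m.

126 kN/m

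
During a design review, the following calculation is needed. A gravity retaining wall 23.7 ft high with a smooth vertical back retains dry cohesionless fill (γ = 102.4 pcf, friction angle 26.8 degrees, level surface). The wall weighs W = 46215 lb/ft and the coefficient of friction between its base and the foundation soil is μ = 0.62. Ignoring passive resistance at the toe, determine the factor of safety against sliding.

2.63

K_a = tan²(45° − 26.8°/2) = 0.3785.
P_a = ½K_aγH² = 0.5×0.3785×102.4×23.7² = 10880 lb/ft, acting at H/3 = 7.900 ft above the base.
FS_sliding = μW / P_a = 0.62×46215 / 10880 = 2.633.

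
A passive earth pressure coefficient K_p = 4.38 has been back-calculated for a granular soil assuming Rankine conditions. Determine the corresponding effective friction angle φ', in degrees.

K_p = (1+sin φ)/(1−sin φ) ⇒ sin φ = (K_p − 1)/(K_p + 1) = 0.6283.
φ = arcsin(0.6283) = 38.92°.

38.9°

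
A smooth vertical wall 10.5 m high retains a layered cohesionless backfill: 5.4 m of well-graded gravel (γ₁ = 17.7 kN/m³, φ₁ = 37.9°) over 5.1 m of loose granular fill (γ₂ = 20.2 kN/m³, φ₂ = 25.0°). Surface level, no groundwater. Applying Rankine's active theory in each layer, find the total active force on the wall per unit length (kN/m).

K_a1 = tan²(45°−37.9°/2) = 0.2389; K_a2 = tan²(45°−25.0°/2) = 0.4059.
Layer 1: σ at base = K_a1 γ₁ h₁ = 22.84 kPa; P₁ = ½×22.84×5.4 = 61.66.
Layer 2: σ_v at top = γ₁h₁ = 95.58; σ_h top = K_a2×95.58 = 38.79; σ_h base = K_a2×(95.58+20.2×5.1) = 80.60.
P₂ = ½(38.79+80.60)×5.1 = 304.5. Total P_a = 61.66+304.5 = 366.1 kN/m.

366 kN/m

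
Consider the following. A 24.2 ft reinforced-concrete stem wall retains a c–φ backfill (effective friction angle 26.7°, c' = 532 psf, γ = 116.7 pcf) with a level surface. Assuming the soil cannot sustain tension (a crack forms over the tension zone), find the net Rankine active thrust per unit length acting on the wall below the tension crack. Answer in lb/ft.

1960 lb/ft

K_a = 0.3800; √K_a = 0.6164.
Tension-crack depth z_c = 2c/(γ√K_a) = 2×532/(116.7×0.6164) = 14.79 ft.
σ_a at base = K_a γ H − 2c√K_a = 0.3800×116.7×24.2 − 2×532×0.6164 = 417.2 psf.
P_a = ½ × 417.2 × (H − z_c) = 0.5×417.2×9.409 = 1963 lb/ft.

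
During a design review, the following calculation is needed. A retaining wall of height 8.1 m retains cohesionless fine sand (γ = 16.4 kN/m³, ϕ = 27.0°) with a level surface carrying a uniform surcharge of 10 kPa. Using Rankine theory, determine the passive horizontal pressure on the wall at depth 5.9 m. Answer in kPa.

K_p = (1 + sin φ)/(1 − sin φ) = 2.663.
σ_v = γz + q = 16.4 × 5.9 + 10 = 106.8 kPa.
σ_h = K_p σ_v = 2.663 × 106.8 = 284.3 kPa.

284 kPa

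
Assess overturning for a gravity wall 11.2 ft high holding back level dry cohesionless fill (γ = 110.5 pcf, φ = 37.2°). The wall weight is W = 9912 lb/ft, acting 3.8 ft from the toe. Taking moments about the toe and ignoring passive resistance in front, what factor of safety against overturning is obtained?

5.91

K_a = tan²(45° − 37.2°/2) = 0.2464.
P_a = ½K_aγH² = 0.5×0.2464×110.5×11.2² = 1708 lb/ft, acting at H/3 = 3.733 ft above the base.
Overturning moment M_o = P_a × H/3 = 1708 × 3.733 = 6376.
Resisting moment M_r = W × 3.8 = 9912 × 3.8 = 37670.
FS_overturning = M_r/M_o = 37670/6376 = 5.908.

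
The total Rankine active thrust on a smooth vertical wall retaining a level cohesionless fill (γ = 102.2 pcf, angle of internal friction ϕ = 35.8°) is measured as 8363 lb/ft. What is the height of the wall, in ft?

K_a = 0.2619. P_a = ½ K_a γ H² ⇒ H = √(2P_a/(K_a γ)).
H = √(2×8363/(0.2619×102.2)) = 25.00 ft.

25.0 ft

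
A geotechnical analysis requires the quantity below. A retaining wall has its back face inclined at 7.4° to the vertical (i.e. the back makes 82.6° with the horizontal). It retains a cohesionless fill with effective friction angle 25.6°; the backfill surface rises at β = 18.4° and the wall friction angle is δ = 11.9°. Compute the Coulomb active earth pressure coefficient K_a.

K_a = sin²(α+φ) / [sin²α · sin(α−δ) · (1 + √{sin(φ+δ)sin(φ−β) / (sin(α−δ)sin(α+β))})²].
With α = 82.6°, φ = 25.6°, δ = 11.9°, β = 18.4°: K_a = 0.5870.

0.587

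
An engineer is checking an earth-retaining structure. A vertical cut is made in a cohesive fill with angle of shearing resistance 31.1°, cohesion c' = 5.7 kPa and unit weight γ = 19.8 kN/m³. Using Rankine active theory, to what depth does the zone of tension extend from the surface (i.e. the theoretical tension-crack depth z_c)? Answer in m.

K_a = tan²(45° − 31.1°/2) = 0.3188; √K_a = 0.5646.
The active pressure is zero where K_a γ z = 2c√K_a, so z_c = 2c/(γ√K_a) = 2×5.7/(19.8×0.5646) = 1.020 m.

1.02 m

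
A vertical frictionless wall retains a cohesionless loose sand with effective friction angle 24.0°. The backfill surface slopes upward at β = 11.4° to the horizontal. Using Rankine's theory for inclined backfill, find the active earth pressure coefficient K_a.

0.459

K_a = cos β · (cos β − √(cos²β − cos²φ)) / (cos β + √(cos²β − cos²φ)).
cos β = 0.9803, cos φ = 0.9135, √(cos²β − cos²φ) = 0.3555.
K_a = 0.9803 × (0.9803 − 0.3555)/(0.9803 + 0.3555) = 0.4585.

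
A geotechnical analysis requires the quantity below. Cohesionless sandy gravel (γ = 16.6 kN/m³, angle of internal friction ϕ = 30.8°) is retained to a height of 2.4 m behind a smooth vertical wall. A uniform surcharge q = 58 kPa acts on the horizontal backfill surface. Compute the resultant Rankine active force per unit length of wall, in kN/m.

60.4 kN/m

K_a = tan²(45° − φ/2) = 0.3227.
Soil triangle: ½ K_a γ H² = 0.5×0.3227×16.6×2.4² = 15.43 kN/m.
Surcharge rectangle: K_a q H = 0.3227×58×2.4 = 44.92 kN/m.
Total = 15.43 + 44.92 = 60.35 kN/m.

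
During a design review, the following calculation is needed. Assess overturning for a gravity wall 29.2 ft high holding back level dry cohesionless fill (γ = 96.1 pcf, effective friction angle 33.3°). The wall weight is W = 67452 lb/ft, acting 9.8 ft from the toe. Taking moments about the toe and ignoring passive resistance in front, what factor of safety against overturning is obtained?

5.69

K_a = tan²(45° − 33.3°/2) = 0.2911.
P_a = ½K_aγH² = 0.5×0.2911×96.1×29.2² = 11930 lb/ft, acting at H/3 = 9.733 ft above the base.
Overturning moment M_o = P_a × H/3 = 11930 × 9.733 = 116100.
Resisting moment M_r = W × 9.8 = 67452 × 9.8 = 661000.
FS_overturning = M_r/M_o = 661000/116100 = 5.694.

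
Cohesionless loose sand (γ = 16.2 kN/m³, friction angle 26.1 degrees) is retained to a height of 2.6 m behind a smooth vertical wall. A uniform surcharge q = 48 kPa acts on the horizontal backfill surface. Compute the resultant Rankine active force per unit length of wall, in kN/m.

69.8 kN/m

K_a = tan²(45° − φ/2) = 0.3889.
Soil triangle: ½ K_a γ H² = 0.5×0.3889×16.2×2.6² = 21.30 kN/m.
Surcharge rectangle: K_a q H = 0.3889×48×2.6 = 48.54 kN/m.
Total = 21.30 + 48.54 = 69.84 kN/m.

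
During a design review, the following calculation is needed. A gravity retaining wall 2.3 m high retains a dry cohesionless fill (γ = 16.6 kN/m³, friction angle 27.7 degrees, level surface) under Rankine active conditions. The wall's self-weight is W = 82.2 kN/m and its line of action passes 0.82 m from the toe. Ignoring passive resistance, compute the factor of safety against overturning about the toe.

K_a = tan²(45° − 27.7°/2) = 0.3653.
P_a = ½K_aγH² = 0.5×0.3653×16.6×2.3² = 16.04 kN/m, acting at H/3 = 0.7667 m above the base.
Overturning moment M_o = P_a × H/3 = 16.04 × 0.7667 = 12.30.
Resisting moment M_r = W × 0.82 = 82.2 × 0.82 = 67.40.
FS_overturning = M_r/M_o = 67.40/12.30 = 5.481.

5.48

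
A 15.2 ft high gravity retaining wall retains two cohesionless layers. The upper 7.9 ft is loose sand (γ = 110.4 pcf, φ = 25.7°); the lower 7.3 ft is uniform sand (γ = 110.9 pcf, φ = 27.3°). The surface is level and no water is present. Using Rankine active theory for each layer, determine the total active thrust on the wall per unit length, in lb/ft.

K_a1 = tan²(45°−25.7°/2) = 0.3950; K_a2 = tan²(45°−27.3°/2) = 0.3711.
Layer 1: σ at base = K_a1 γ₁ h₁ = 344.5 psf; P₁ = ½×344.5×7.9 = 1361.
Layer 2: σ_v at top = γ₁h₁ = 872.2; σ_h top = K_a2×872.2 = 323.7; σ_h base = K_a2×(872.2+110.9×7.3) = 624.1.
P₂ = ½(323.7+624.1)×7.3 = 3460. Total P_a = 1361+3460 = 4820 lb/ft.

4820 lb/ft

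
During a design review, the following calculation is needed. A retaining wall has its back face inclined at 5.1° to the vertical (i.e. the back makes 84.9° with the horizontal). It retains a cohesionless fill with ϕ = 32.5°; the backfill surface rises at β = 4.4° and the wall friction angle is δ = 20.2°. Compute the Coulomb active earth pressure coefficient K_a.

K_a = sin²(α+φ) / [sin²α · sin(α−δ) · (1 + √{sin(φ+δ)sin(φ−β) / (sin(α−δ)sin(α+β))})²].
With α = 84.9°, φ = 32.5°, δ = 20.2°, β = 4.4°: K_a = 0.3252.

0.325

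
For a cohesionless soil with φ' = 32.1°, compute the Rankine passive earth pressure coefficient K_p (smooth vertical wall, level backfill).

K_p = (1 + sin φ)/(1 − sin φ) = tan²(45° + 32.1°/2) = 3.268.

3.27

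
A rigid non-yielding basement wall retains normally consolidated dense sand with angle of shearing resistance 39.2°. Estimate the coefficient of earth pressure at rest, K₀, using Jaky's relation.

0.368

K₀ = 1 − sin φ' = 1 − sin 39.2° = 0.3680.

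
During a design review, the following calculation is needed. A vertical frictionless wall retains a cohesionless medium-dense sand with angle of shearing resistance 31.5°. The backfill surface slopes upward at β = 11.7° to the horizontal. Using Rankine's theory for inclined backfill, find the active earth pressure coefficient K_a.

K_a = cos β · (cos β − √(cos²β − cos²φ)) / (cos β + √(cos²β − cos²φ)).
cos β = 0.9792, cos φ = 0.8526, √(cos²β − cos²φ) = 0.4815.
K_a = 0.9792 × (0.9792 − 0.4815)/(0.9792 + 0.4815) = 0.3336.

0.334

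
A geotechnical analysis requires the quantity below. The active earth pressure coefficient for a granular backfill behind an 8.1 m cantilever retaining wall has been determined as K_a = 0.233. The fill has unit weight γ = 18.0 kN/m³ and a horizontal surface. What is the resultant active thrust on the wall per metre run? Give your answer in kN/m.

P = ½ K_a γ H² = 0.5 × 0.233 × 18.0 × 8.1² = 137.6 kN/m.

138 kN/m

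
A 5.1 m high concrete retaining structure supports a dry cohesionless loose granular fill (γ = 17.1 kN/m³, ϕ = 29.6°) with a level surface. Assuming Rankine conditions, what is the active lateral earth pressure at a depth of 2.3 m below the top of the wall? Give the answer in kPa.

K_a = (1 − sin φ)/(1 + sin φ) = 0.3387.
σ_h = K_a γ z = 0.3387 × 17.1 × 2.3 = 13.32 kPa.

13.3 kPa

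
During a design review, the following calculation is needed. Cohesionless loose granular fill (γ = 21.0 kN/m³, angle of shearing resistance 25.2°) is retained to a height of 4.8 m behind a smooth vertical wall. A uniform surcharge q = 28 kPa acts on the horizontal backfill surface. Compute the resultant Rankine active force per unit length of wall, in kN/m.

K_a = tan²(45° − φ/2) = 0.4027.
Soil triangle: ½ K_a γ H² = 0.5×0.4027×21.0×4.8² = 97.43 kN/m.
Surcharge rectangle: K_a q H = 0.4027×28×4.8 = 54.13 kN/m.
Total = 97.43 + 54.13 = 151.6 kN/m.

152 kN/m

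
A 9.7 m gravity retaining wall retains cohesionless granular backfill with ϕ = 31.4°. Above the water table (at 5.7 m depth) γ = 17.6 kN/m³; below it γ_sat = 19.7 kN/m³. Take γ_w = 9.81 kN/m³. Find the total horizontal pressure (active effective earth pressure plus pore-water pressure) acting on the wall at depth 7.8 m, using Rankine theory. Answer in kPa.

58.7 kPa

K_a = (1 − sin φ)/(1 + sin φ) = 0.3149.
γ' = 19.7 − 9.81 = 9.890 kN/m³.
Effective vertical stress at 7.8 m: σ'_v = 17.6×5.7 + 9.890×2.10 = 121.1 kPa.
σ'_h = K_a σ'_v = 0.3149 × 121.1 = 38.13 kPa; u = γ_w × 2.10 = 20.60 kPa.
Total σ_h = 38.13 + 20.60 = 58.73 kPa.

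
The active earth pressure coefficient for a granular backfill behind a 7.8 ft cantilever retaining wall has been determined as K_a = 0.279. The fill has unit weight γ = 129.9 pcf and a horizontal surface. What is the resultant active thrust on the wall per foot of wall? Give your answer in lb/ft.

1100 lb/ft

P = ½ K_a γ H² = 0.5 × 0.279 × 129.9 × 7.8² = 1102 lb/ft.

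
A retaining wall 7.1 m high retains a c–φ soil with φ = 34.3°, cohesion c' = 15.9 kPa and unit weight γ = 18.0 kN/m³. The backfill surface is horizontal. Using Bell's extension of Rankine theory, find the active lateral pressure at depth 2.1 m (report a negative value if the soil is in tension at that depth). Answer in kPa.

K_a = (1 − sin φ)/(1 + sin φ) = 0.2792.
σ_a = K_a γ z − 2c√K_a = 0.2792×18.0×2.1 − 2×15.9×0.5284 = -6.249 kPa.

-6.25 kPa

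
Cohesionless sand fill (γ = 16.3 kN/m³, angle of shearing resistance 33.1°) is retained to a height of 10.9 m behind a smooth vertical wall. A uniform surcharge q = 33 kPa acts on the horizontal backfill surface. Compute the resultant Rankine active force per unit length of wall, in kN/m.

390 kN/m

K_a = tan²(45° − φ/2) = 0.2936.
Soil triangle: ½ K_a γ H² = 0.5×0.2936×16.3×10.9² = 284.3 kN/m.
Surcharge rectangle: K_a q H = 0.2936×33×10.9 = 105.6 kN/m.
Total = 284.3 + 105.6 = 389.9 kN/m.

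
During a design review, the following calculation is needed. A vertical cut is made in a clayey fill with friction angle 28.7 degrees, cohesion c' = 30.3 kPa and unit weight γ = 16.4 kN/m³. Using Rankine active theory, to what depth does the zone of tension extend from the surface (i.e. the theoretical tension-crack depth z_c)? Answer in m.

6.24 m

K_a = tan²(45° − 28.7°/2) = 0.3511; √K_a = 0.5926.
The active pressure is zero where K_a γ z = 2c√K_a, so z_c = 2c/(γ√K_a) = 2×30.3/(16.4×0.5926) = 6.236 m.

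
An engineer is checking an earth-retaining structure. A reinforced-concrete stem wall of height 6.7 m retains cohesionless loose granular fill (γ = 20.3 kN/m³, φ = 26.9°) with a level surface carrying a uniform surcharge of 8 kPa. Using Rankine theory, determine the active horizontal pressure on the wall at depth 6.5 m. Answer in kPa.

52.8 kPa

K_a = (1 − sin φ)/(1 + sin φ) = 0.3770.
σ_v = γz + q = 20.3 × 6.5 + 8 = 140.0 kPa.
σ_h = K_a σ_v = 0.3770 × 140.0 = 52.76 kPa.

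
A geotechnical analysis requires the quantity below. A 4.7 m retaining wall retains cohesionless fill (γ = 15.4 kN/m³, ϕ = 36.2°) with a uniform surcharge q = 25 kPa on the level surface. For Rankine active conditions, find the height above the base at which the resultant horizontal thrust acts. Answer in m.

K_a = 0.2574.
Triangular part P₁ = ½K_aγH² = 43.78 at H/3 = 1.567 m; rectangular part P₂ = K_a q H = 30.24 at H/2 = 2.350 m.
ȳ = (P₁·1.567 + P₂·2.350)/(P₁+P₂) = 1.887 m.

1.89 m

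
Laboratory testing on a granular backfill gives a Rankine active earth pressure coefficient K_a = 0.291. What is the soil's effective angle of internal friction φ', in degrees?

33.3°

K_a = tan²(45° − φ/2) ⇒ 45° − φ/2 = arctan(√0.291) = 28.34°.
φ = 2(45° − 28.34°) = 33.31°.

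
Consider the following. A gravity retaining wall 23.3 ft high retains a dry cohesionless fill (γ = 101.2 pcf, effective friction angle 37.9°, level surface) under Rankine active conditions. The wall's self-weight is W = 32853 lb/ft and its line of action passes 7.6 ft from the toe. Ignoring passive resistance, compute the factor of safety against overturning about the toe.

4.90

K_a = tan²(45° − 37.9°/2) = 0.2389.
P_a = ½K_aγH² = 0.5×0.2389×101.2×23.3² = 6564 lb/ft, acting at H/3 = 7.767 ft above the base.
Overturning moment M_o = P_a × H/3 = 6564 × 7.767 = 50980.
Resisting moment M_r = W × 7.6 = 32853 × 7.6 = 249700.
FS_overturning = M_r/M_o = 249700/50980 = 4.898.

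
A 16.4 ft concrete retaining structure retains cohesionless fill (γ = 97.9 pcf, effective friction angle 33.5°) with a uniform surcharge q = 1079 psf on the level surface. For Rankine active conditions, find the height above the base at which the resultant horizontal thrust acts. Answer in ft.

K_a = 0.2887.
Triangular part P₁ = ½K_aγH² = 3801 at H/3 = 5.467 ft; rectangular part P₂ = K_a q H = 5109 at H/2 = 8.200 ft.
ȳ = (P₁·5.467 + P₂·8.200)/(P₁+P₂) = 7.034 ft.

7.03 ft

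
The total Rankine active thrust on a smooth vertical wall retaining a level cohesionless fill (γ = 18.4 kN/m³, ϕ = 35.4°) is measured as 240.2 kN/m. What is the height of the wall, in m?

9.90 m

K_a = 0.2664. P_a = ½ K_a γ H² ⇒ H = √(2P_a/(K_a γ)).
H = √(2×240.2/(0.2664×18.4)) = 9.900 m.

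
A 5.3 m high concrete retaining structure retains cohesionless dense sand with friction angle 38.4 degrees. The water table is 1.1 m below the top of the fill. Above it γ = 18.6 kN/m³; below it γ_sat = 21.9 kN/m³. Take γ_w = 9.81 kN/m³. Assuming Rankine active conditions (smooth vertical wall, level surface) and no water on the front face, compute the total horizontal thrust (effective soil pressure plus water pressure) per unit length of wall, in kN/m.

134 kN/m

K_a = tan²(45° − φ/2) = 0.2337.
γ' = 21.9 − 9.81 = 12.09 kN/m³. Depth below WT = 4.2 m.
σ'_h at WT = K_a γ d_w = 4.781 kPa; at base = 4.781 + K_a γ' × 4.2 = 16.65 kPa.
P₁ (0–1.1 m) = ½×4.781×1.1 = 2.630. P₂ (1.1–5.3 m) = ½(4.781+16.65)×4.2 = 45.00.
P_w = ½ γ_w h₂² = 0.5×9.81×4.2² = 86.52. Total = 2.630+45.00+86.52 = 134.2 kN/m.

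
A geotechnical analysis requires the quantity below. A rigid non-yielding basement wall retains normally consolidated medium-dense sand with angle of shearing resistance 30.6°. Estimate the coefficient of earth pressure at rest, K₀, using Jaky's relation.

0.491

K₀ = 1 − sin φ' = 1 − sin 30.6° = 0.4910.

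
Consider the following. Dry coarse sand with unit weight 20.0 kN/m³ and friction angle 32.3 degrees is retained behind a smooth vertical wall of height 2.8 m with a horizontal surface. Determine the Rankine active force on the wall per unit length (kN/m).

K_a = tan²(45° − φ/2) = 0.3035.
P_a = ½ K_a γ H² = 0.5 × 0.3035 × 20.0 × 2.8² = 23.79 kN/m.

23.8 kN/m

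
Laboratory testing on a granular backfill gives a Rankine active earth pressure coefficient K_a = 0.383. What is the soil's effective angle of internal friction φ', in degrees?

K_a = tan²(45° − φ/2) ⇒ 45° − φ/2 = arctan(√0.383) = 31.75°.
φ = 2(45° − 31.75°) = 26.50°.

26.5°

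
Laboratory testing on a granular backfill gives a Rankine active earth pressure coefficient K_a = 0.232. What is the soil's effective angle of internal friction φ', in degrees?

38.6°

K_a = tan²(45° − φ/2) ⇒ 45° − φ/2 = arctan(√0.232) = 25.72°.
φ = 2(45° − 25.72°) = 38.56°.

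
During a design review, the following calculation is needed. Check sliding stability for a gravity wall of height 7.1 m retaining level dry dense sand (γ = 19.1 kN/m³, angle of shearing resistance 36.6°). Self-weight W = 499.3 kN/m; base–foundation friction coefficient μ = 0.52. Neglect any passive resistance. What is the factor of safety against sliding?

K_a = tan²(45° − 36.6°/2) = 0.2530.
P_a = ½K_aγH² = 0.5×0.2530×19.1×7.1² = 121.8 kN/m, acting at H/3 = 2.367 m above the base.
FS_sliding = μW / P_a = 0.52×499.3 / 121.8 = 2.132.

2.13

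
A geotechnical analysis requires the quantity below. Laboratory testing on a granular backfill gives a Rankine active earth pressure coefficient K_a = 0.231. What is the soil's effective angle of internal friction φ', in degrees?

K_a = tan²(45° − φ/2) ⇒ 45° − φ/2 = arctan(√0.231) = 25.67°.
φ = 2(45° − 25.67°) = 38.66°.

38.7°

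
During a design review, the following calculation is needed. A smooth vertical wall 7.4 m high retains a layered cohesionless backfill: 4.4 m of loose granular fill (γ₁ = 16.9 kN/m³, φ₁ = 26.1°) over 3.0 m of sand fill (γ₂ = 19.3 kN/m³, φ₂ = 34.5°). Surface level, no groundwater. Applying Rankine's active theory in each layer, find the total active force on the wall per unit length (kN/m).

149 kN/m

K_a1 = tan²(45°−26.1°/2) = 0.3889; K_a2 = tan²(45°−34.5°/2) = 0.2768.
Layer 1: σ at base = K_a1 γ₁ h₁ = 28.92 kPa; P₁ = ½×28.92×4.4 = 63.63.
Layer 2: σ_v at top = γ₁h₁ = 74.36; σ_h top = K_a2×74.36 = 20.58; σ_h base = K_a2×(74.36+19.3×3.0) = 36.61.
P₂ = ½(20.58+36.61)×3.0 = 85.79. Total P_a = 63.63+85.79 = 149.4 kN/m.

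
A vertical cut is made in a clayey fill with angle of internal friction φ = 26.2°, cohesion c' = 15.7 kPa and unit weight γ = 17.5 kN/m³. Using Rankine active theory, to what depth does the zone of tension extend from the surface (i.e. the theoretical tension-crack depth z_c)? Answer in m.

K_a = tan²(45° − 26.2°/2) = 0.3874; √K_a = 0.6224.
The active pressure is zero where K_a γ z = 2c√K_a, so z_c = 2c/(γ√K_a) = 2×15.7/(17.5×0.6224) = 2.883 m.

2.88 m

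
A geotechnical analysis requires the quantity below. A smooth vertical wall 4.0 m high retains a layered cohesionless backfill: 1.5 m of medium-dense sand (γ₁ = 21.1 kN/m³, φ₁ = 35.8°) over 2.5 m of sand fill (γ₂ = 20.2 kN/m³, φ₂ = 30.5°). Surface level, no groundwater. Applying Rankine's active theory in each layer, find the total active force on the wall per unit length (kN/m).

K_a1 = tan²(45°−35.8°/2) = 0.2619; K_a2 = tan²(45°−30.5°/2) = 0.3267.
Layer 1: σ at base = K_a1 γ₁ h₁ = 8.288 kPa; P₁ = ½×8.288×1.5 = 6.216.
Layer 2: σ_v at top = γ₁h₁ = 31.65; σ_h top = K_a2×31.65 = 10.34; σ_h base = K_a2×(31.65+20.2×2.5) = 26.84.
P₂ = ½(10.34+26.84)×2.5 = 46.47. Total P_a = 6.216+46.47 = 52.68 kN/m.

52.7 kN/m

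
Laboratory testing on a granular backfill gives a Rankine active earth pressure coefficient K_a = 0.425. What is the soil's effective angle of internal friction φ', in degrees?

23.8°

K_a = tan²(45° − φ/2) ⇒ 45° − φ/2 = arctan(√0.425) = 33.10°.
φ = 2(45° − 33.10°) = 23.80°.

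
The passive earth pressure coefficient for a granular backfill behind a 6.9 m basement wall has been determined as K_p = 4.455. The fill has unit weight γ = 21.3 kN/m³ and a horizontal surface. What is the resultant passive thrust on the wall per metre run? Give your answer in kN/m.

P = ½ K_p γ H² = 0.5 × 4.455 × 21.3 × 6.9² = 2259 kN/m.

2260 kN/m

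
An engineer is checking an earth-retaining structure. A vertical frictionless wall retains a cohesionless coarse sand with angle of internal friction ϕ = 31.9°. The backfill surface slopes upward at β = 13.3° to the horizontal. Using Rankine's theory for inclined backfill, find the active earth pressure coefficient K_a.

K_a = cos β · (cos β − √(cos²β − cos²φ)) / (cos β + √(cos²β − cos²φ)).
cos β = 0.9732, cos φ = 0.8490, √(cos²β − cos²φ) = 0.4757.
K_a = 0.9732 × (0.9732 − 0.4757)/(0.9732 + 0.4757) = 0.3341.

0.334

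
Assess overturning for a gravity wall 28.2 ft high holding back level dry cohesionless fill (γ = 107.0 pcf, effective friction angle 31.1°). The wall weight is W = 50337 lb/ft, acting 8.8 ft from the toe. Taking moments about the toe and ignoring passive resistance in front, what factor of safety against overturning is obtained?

3.47

K_a = tan²(45° − 31.1°/2) = 0.3188.
P_a = ½K_aγH² = 0.5×0.3188×107.0×28.2² = 13560 lb/ft, acting at H/3 = 9.400 ft above the base.
Overturning moment M_o = P_a × H/3 = 13560 × 9.400 = 127500.
Resisting moment M_r = W × 8.8 = 50337 × 8.8 = 443000.
FS_overturning = M_r/M_o = 443000/127500 = 3.474.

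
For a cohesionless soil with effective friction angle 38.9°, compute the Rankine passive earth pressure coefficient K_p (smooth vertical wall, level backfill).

4.38

K_p = (1 + sin φ)/(1 − sin φ) = tan²(45° + 38.9°/2) = 4.376.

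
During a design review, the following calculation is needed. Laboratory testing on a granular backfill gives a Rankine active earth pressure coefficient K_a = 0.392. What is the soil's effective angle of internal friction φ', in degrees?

K_a = tan²(45° − φ/2) ⇒ 45° − φ/2 = arctan(√0.392) = 32.05°.
φ = 2(45° − 32.05°) = 25.90°.

25.9°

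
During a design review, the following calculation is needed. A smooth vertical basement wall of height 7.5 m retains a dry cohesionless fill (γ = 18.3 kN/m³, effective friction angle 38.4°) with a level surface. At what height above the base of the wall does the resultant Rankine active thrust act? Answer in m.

2.50 m

K_a = 0.2337.
The pressure distribution is triangular, so the resultant acts at H/3 above the base = 7.5/3 = 2.500 m.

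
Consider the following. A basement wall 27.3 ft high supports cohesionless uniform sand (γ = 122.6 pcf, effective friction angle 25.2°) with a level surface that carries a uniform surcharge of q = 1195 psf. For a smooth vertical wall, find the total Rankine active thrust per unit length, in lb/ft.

31500 lb/ft

K_a = tan²(45° − φ/2) = 0.4027.
Soil triangle: ½ K_a γ H² = 0.5×0.4027×122.6×27.3² = 18400 lb/ft.
Surcharge rectangle: K_a q H = 0.4027×1195×27.3 = 13140 lb/ft.
Total = 18400 + 13140 = 31540 lb/ft.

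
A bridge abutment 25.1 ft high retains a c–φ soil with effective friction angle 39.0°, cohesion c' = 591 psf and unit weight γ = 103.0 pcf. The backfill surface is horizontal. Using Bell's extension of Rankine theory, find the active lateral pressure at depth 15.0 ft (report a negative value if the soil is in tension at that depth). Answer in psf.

-212 psf

K_a = (1 − sin φ)/(1 + sin φ) = 0.2275.
σ_a = K_a γ z − 2c√K_a = 0.2275×103.0×15.0 − 2×591×0.4770 = -212.3 psf.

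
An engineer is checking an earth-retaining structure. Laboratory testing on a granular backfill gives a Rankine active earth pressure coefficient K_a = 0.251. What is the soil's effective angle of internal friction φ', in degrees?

K_a = tan²(45° − φ/2) ⇒ 45° − φ/2 = arctan(√0.251) = 26.61°.
φ = 2(45° − 26.61°) = 36.78°.

36.8°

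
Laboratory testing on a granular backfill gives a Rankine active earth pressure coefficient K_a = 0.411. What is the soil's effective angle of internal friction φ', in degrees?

K_a = tan²(45° − φ/2) ⇒ 45° − φ/2 = arctan(√0.411) = 32.66°.
φ = 2(45° − 32.66°) = 24.67°.

24.7°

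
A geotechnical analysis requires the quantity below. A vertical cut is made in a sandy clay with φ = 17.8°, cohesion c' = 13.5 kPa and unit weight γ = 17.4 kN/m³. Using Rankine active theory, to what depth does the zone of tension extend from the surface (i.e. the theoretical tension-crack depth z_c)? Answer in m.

2.13 m

K_a = tan²(45° − 17.8°/2) = 0.5318; √K_a = 0.7292.
The active pressure is zero where K_a γ z = 2c√K_a, so z_c = 2c/(γ√K_a) = 2×13.5/(17.4×0.7292) = 2.128 m.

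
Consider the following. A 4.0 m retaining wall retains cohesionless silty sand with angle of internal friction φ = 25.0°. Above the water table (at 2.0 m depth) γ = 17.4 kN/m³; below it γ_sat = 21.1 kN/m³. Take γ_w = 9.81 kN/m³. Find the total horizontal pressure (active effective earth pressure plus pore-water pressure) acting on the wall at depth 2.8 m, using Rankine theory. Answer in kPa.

25.6 kPa

K_a = (1 − sin φ)/(1 + sin φ) = 0.4059.
γ' = 21.1 − 9.81 = 11.29 kN/m³.
Effective vertical stress at 2.8 m: σ'_v = 17.4×2.0 + 11.29×0.800 = 43.83 kPa.
σ'_h = K_a σ'_v = 0.4059 × 43.83 = 17.79 kPa; u = γ_w × 0.800 = 7.848 kPa.
Total σ_h = 17.79 + 7.848 = 25.64 kPa.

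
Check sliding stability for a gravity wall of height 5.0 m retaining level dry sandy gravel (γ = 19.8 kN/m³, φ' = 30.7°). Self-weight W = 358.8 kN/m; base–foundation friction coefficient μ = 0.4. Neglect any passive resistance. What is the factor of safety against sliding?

1.79

K_a = tan²(45° − 30.7°/2) = 0.3240.
P_a = ½K_aγH² = 0.5×0.3240×19.8×5.0² = 80.20 kN/m, acting at H/3 = 1.667 m above the base.
FS_sliding = μW / P_a = 0.4×358.8 / 80.20 = 1.790.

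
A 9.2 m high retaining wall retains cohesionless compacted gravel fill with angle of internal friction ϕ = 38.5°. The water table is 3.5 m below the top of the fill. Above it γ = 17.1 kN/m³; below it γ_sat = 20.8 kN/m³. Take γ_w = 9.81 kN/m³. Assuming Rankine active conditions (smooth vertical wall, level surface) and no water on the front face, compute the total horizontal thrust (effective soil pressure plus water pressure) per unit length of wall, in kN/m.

305 kN/m

K_a = tan²(45° − φ/2) = 0.2327.
γ' = 20.8 − 9.81 = 10.99 kN/m³. Depth below WT = 5.7 m.
σ'_h at WT = K_a γ d_w = 13.92 kPa; at base = 13.92 + K_a γ' × 5.7 = 28.50 kPa.
P₁ (0–3.5 m) = ½×13.92×3.5 = 24.37. P₂ (3.5–9.2 m) = ½(13.92+28.50)×5.7 = 120.9.
P_w = ½ γ_w h₂² = 0.5×9.81×5.7² = 159.4. Total = 24.37+120.9+159.4 = 304.6 kN/m.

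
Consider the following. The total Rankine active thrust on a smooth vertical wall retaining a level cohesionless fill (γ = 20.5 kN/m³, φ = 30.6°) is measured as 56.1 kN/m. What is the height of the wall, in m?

4.10 m

K_a = 0.3253. P_a = ½ K_a γ H² ⇒ H = √(2P_a/(K_a γ)).
H = √(2×56.1/(0.3253×20.5)) = 4.102 m.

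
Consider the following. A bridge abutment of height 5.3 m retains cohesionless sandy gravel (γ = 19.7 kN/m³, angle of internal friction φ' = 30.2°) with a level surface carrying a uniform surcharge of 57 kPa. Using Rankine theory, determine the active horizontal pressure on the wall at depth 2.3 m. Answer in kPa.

33.8 kPa

K_a = (1 − sin φ)/(1 + sin φ) = 0.3307.
σ_v = γz + q = 19.7 × 2.3 + 57 = 102.3 kPa.
σ_h = K_a σ_v = 0.3307 × 102.3 = 33.83 kPa.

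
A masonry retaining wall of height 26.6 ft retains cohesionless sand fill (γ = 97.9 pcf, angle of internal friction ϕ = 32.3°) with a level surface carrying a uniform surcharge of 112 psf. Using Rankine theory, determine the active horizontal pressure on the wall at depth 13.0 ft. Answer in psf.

420 psf

K_a = (1 − sin φ)/(1 + sin φ) = 0.3035.
σ_v = γz + q = 97.9 × 13.0 + 112 = 1385 psf.
σ_h = K_a σ_v = 0.3035 × 1385 = 420.2 psf.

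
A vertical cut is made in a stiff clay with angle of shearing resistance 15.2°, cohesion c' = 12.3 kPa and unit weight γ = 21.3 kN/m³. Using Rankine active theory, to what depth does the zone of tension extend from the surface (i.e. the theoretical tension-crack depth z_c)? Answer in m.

K_a = tan²(45° − 15.2°/2) = 0.5845; √K_a = 0.7646.
The active pressure is zero where K_a γ z = 2c√K_a, so z_c = 2c/(γ√K_a) = 2×12.3/(21.3×0.7646) = 1.511 m.

1.51 m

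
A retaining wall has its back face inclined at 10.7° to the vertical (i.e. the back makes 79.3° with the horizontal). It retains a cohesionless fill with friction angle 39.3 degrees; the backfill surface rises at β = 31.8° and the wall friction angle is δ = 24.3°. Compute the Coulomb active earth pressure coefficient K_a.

K_a = sin²(α+φ) / [sin²α · sin(α−δ) · (1 + √{sin(φ+δ)sin(φ−β) / (sin(α−δ)sin(α+β))})²].
With α = 79.3°, φ = 39.3°, δ = 24.3°, β = 31.8°: K_a = 0.5036.

0.504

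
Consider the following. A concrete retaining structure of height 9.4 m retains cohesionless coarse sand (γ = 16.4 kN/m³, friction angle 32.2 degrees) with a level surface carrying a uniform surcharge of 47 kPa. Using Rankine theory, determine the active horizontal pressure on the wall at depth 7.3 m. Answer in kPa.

50.8 kPa

K_a = (1 − sin φ)/(1 + sin φ) = 0.3047.
σ_v = γz + q = 16.4 × 7.3 + 47 = 166.7 kPa.
σ_h = K_a σ_v = 0.3047 × 166.7 = 50.81 kPa.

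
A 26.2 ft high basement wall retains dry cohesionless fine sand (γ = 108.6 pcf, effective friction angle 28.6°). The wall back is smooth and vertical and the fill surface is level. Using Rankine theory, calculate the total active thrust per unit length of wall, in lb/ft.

13100 lb/ft

K_a = tan²(45° − φ/2) = 0.3525.
P_a = ½ K_a γ H² = 0.5 × 0.3525 × 108.6 × 26.2² = 13140 lb/ft.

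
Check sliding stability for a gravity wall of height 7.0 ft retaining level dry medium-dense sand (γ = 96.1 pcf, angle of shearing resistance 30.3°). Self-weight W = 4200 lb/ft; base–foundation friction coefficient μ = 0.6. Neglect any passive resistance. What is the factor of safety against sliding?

K_a = tan²(45° − 30.3°/2) = 0.3293.
P_a = ½K_aγH² = 0.5×0.3293×96.1×7.0² = 775.4 lb/ft, acting at H/3 = 2.333 ft above the base.
FS_sliding = μW / P_a = 0.6×4200 / 775.4 = 3.250.

3.25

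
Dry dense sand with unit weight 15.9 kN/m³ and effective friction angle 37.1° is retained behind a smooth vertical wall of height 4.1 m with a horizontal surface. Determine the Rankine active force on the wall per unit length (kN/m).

33.1 kN/m

K_a = tan²(45° − φ/2) = 0.2475.
P_a = ½ K_a γ H² = 0.5 × 0.2475 × 15.9 × 4.1² = 33.08 kN/m.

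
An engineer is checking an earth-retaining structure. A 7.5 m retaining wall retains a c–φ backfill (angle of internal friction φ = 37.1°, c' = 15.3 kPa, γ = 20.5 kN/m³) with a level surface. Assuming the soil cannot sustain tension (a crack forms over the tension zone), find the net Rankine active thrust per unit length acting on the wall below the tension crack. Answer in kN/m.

K_a = 0.2475; √K_a = 0.4975.
Tension-crack depth z_c = 2c/(γ√K_a) = 2×15.3/(20.5×0.4975) = 3.000 m.
σ_a at base = K_a γ H − 2c√K_a = 0.2475×20.5×7.5 − 2×15.3×0.4975 = 22.83 kPa.
P_a = ½ × 22.83 × (H − z_c) = 0.5×22.83×4.500 = 51.36 kN/m.

51.4 kN/m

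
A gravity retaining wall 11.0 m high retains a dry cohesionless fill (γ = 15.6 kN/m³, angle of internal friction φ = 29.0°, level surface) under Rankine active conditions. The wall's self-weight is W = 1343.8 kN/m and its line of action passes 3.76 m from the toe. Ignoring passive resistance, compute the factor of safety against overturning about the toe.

4.21

K_a = tan²(45° − 29.0°/2) = 0.3470.
P_a = ½K_aγH² = 0.5×0.3470×15.6×11.0² = 327.5 kN/m, acting at H/3 = 3.667 m above the base.
Overturning moment M_o = P_a × H/3 = 327.5 × 3.667 = 1201.
Resisting moment M_r = W × 3.76 = 1343.8 × 3.76 = 5053.
FS_overturning = M_r/M_o = 5053/1201 = 4.208.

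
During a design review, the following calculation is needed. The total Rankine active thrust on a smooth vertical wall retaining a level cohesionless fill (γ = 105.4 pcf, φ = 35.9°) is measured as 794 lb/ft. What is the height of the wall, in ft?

7.60 ft

K_a = 0.2607. P_a = ½ K_a γ H² ⇒ H = √(2P_a/(K_a γ)).
H = √(2×794/(0.2607×105.4)) = 7.602 ft.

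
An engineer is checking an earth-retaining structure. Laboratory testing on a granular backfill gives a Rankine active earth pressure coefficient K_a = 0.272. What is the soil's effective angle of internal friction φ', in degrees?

K_a = tan²(45° − φ/2) ⇒ 45° − φ/2 = arctan(√0.272) = 27.54°.
φ = 2(45° − 27.54°) = 34.91°.

34.9°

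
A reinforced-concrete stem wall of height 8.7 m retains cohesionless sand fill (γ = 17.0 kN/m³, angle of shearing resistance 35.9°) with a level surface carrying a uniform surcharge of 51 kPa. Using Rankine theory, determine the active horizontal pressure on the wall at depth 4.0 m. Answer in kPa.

31.0 kPa

K_a = (1 − sin φ)/(1 + sin φ) = 0.2607.
σ_v = γz + q = 17.0 × 4.0 + 51 = 119.0 kPa.
σ_h = K_a σ_v = 0.2607 × 119.0 = 31.03 kPa.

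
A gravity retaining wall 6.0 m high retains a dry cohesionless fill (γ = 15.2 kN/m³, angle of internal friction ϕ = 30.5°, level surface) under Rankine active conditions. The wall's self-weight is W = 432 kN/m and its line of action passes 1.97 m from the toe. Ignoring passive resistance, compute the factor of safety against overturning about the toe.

K_a = tan²(45° − 30.5°/2) = 0.3267.
P_a = ½K_aγH² = 0.5×0.3267×15.2×6.0² = 89.38 kN/m, acting at H/3 = 2.000 m above the base.
Overturning moment M_o = P_a × H/3 = 89.38 × 2.000 = 178.8.
Resisting moment M_r = W × 1.97 = 432 × 1.97 = 851.0.
FS_overturning = M_r/M_o = 851.0/178.8 = 4.761.

4.76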